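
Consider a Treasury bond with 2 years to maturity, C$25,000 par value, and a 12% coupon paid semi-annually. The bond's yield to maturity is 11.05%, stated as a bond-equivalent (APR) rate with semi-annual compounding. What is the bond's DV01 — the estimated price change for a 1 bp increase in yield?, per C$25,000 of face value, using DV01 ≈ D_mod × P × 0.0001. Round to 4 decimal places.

Periodic yield y = 0.05525.
  t   CF        PV=CF/(1+0.05525)^t    t·PV
  1     1,500.00     1,421.4641     1,421.4641
  2     1,500.00     1,347.0401     2,694.0803
  3     1,500.00     1,276.5128     3,829.5384
  4    26,500.00    21,370.9796    85,483.9186
  Σ                 25,415.9967    93,429.0014
P = 25,415.9967; D_Mac = 3.67599 half-year periods = 1.83800 yrs; D_mod = 1.74176 yrs.
DV01 ≈ 1.74176 × 25,415.9967 × 0.0001 = 4.426866.

C$4.4269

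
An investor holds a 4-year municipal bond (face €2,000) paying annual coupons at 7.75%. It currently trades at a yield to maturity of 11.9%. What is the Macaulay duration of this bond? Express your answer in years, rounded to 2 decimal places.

3.56 years

Periodic yield y = 0.119. Discount each cash flow and weight by its year:
  t   CF        PV=CF/(1+0.119)^t    t·PV
  1       155.00       138.5165       138.5165
  2       155.00       123.7860       247.5720
  3       155.00       110.6220       331.8659
  4     2,155.00     1,374.4436     5,497.7745
  Σ                  1,747.3681     6,215.7289
Price P = Σ PV = 1,747.3681.
Macaulay duration = Σ(t·PV) / P = 6,215.7289 / 1,747.3681 = 3.55719 years.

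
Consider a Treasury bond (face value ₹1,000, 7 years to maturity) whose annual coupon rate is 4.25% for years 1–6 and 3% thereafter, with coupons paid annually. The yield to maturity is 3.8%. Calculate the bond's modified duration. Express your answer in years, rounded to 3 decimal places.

Periodic yield y = 0.038. First find Macaulay duration:
  t   CF        PV=CF/(1+0.038)^t    t·PV
  1        42.50        40.9441        40.9441
  2        42.50        39.4452        78.8904
  3        42.50        38.0012       114.0035
  4        42.50        36.6100       146.4399
  5        42.50        35.2697       176.3487
  6        42.50        33.9785       203.8713
  7     1,030.00       793.3334     5,553.3339
  Σ                  1,017.5822     6,313.8318
P = 1,017.5822; Macaulay duration = 6,313.8318 / 1,017.5822 = 6.20474 years.
Modified duration = D_Mac / (1 + y) = 6.20474 / 1.038 = 5.97759 years.

5.978 years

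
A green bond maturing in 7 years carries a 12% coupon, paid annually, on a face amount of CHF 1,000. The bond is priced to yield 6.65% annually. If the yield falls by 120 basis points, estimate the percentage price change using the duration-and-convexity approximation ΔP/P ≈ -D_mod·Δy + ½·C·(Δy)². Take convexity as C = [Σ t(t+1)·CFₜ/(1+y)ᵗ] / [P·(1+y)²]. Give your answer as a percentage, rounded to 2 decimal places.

+6.26%

With y = 0.0665:
  t   CF        PV=CF/(1+0.0665)^t    t·PV        t(t+1)·PV
  1       120.00       112.5176       112.5176         225.0352
  2       120.00       105.5017       211.0034         633.0103
  3       120.00        98.9233       296.7699       1,187.0798
  4       120.00        92.7551       371.0204       1,855.1020
  5       120.00        86.9715       434.8575       2,609.1449
  6       120.00        81.5485       489.2911       3,425.0379
  7     1,120.00       713.6611     4,995.6275      39,965.0197
  Σ                  1,291.8788     6,911.0874      49,899.4298
P = 1,291.8788; D_Mac = 5.34964 yrs; D_mod = 5.01607 yrs; C = 33.95878.
Duration effect: -5.01607 × (-0.012) = +0.060193
Convexity effect: 0.5 × 33.95878 × (-0.012)² = +0.0024450
ΔP/P ≈ +0.060193 + 0.0024450 = +0.062638 = +6.2638%.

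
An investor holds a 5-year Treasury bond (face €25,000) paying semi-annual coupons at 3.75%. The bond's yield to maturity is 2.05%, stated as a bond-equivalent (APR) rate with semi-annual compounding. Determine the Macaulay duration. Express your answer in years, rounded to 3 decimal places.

Periodic yield y = 0.01025. Discount each cash flow and weight by its period:
  t   CF        PV=CF/(1+0.01025)^t    t·PV
  1       468.75       463.9941       463.9941
  2       468.75       459.2864       918.5728
  3       468.75       454.6265     1,363.8794
  4       468.75       450.0138     1,800.0553
  5       468.75       445.4480     2,227.2399
  6       468.75       440.9285     2,645.5707
  7       468.75       436.4548     3,055.1835
  8       468.75       432.0265     3,456.2122
  9       468.75       427.6432     3,848.7886
  10   25,468.75    22,999.5341   229,995.3413
  Σ                 27,009.9558   249,774.8377
Price P = Σ PV = 27,009.9558.
Macaulay duration = Σ(t·PV) / P = 249,774.8377 / 27,009.9558 = 9.24751 half-year periods.
In years: 9.24751 / 2 = 4.62376 years.

4.624 years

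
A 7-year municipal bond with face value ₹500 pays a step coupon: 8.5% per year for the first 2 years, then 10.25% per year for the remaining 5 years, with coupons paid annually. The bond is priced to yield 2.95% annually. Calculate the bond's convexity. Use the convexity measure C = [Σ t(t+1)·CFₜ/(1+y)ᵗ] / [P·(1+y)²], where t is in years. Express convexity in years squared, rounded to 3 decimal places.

With y = 0.0295:
  t   CF        PV=CF/(1+0.0295)^t    t·PV        t(t+1)·PV
  1        42.50        41.2822        41.2822          82.5644
  2        42.50        40.0992        80.1985         240.5955
  3        51.25        46.9694       140.9081         563.6325
  4        51.25        45.6235       182.4939         912.4697
  5        51.25        44.3162       221.5808       1,329.4848
  6        51.25        43.0463       258.2778       1,807.9443
  7       551.25       449.7427     3,148.1991      25,185.5925
  Σ                    711.0795     4,072.9404      30,122.2838
P = 711.0795.
Convexity = Σ t(t+1)·PV / [P·(1+y)²] = 30,122.2838 / (711.0795 × 1.059870) = 39.96843.

39.968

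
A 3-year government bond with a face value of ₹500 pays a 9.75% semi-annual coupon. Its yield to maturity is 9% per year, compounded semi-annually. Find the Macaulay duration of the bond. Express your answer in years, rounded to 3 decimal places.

2.676 years

Periodic yield y = 0.045. Discount each cash flow and weight by its period:
  t   CF        PV=CF/(1+0.045)^t    t·PV
  1       24.375        23.3254        23.3254
  2       24.375        22.3209        44.6418
  3       24.375        21.3597        64.0792
  4       24.375        20.4399        81.7597
  5       24.375        19.5597        97.7987
  6      524.375       402.6653     2,415.9920
  Σ                    509.6710     2,727.5968
Price P = Σ PV = 509.6710.
Macaulay duration = Σ(t·PV) / P = 2,727.5968 / 509.6710 = 5.35168 half-year periods.
In years: 5.35168 / 2 = 2.67584 years.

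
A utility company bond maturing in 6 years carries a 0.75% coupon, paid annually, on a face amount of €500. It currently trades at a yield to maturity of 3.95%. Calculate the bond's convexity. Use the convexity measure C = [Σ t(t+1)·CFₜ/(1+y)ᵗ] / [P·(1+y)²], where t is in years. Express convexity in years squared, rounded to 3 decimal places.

37.807

With y = 0.0395:
  t   CF        PV=CF/(1+0.0395)^t    t·PV        t(t+1)·PV
  1         3.75         3.6075         3.6075           7.2150
  2         3.75         3.4704         6.9408          20.8225
  3         3.75         3.3385        10.0156          40.0626
  4         3.75         3.2117        12.8468          64.2338
  5         3.75         3.0896        15.4482          92.6894
  6       503.75       399.2713     2,395.6278      16,769.3947
  Σ                    415.9891     2,444.4868      16,994.4180
P = 415.9891.
Convexity = Σ t(t+1)·PV / [P·(1+y)²] = 16,994.4180 / (415.9891 × 1.080560) = 37.80727.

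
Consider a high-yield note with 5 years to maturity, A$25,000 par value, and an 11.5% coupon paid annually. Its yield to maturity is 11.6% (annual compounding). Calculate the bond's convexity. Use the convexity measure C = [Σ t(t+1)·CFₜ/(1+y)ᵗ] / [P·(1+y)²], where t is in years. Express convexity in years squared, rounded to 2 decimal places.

With y = 0.116:
  t   CF        PV=CF/(1+0.116)^t    t·PV        t(t+1)·PV
  1     2,875.00     2,576.1649     2,576.1649       5,152.3297
  2     2,875.00     2,308.3915     4,616.7829      13,850.3488
  3     2,875.00     2,068.4511     6,205.3534      24,821.4136
  4     2,875.00     1,853.4508     7,413.8033      37,069.0167
  5    27,875.00    16,102.5221    80,512.6103     483,075.6621
  Σ                 24,908.9804   101,324.7149     563,968.7709
P = 24,908.9804.
Convexity = Σ t(t+1)·PV / [P·(1+y)²] = 563,968.7709 / (24,908.9804 × 1.245456) = 18.17903.

18.18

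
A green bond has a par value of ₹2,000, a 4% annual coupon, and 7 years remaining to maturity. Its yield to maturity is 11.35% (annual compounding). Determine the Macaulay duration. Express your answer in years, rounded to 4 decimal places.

Periodic yield y = 0.1135. Discount each cash flow and weight by its year:
  t   CF        PV=CF/(1+0.1135)^t    t·PV
  1        80.00        71.8455        71.8455
  2        80.00        64.5223       129.0445
  3        80.00        57.9454       173.8363
  4        80.00        52.0390       208.1561
  5        80.00        46.7346       233.6732
  6        80.00        41.9709       251.8256
  7     2,080.00       980.0129     6,860.0902
  Σ                  1,315.0707     7,928.4715
Price P = Σ PV = 1,315.0707.
Macaulay duration = Σ(t·PV) / P = 7,928.4715 / 1,315.0707 = 6.02893 years.

6.0289 years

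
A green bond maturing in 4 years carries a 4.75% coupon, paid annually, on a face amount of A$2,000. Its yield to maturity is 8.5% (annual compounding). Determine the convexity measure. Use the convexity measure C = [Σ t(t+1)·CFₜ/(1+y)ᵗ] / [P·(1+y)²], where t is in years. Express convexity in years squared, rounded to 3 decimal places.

15.391

With y = 0.085:
  t   CF        PV=CF/(1+0.085)^t    t·PV        t(t+1)·PV
  1        95.00        87.5576        87.5576         175.1152
  2        95.00        80.6983       161.3965         484.1895
  3        95.00        74.3763       223.1288         892.5152
  4     2,095.00     1,511.6981     6,046.7925      30,233.9625
  Σ                  1,754.3303     6,518.8754      31,785.7825
P = 1,754.3303.
Convexity = Σ t(t+1)·PV / [P·(1+y)²] = 31,785.7825 / (1,754.3303 × 1.177225) = 15.39083.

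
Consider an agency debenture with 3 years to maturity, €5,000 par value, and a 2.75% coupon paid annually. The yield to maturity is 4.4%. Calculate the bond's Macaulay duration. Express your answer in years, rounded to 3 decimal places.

Periodic yield y = 0.044. Discount each cash flow and weight by its year:
  t   CF        PV=CF/(1+0.044)^t    t·PV
  1       137.50       131.7050       131.7050
  2       137.50       126.1542       252.3084
  3     5,137.50     4,514.9229    13,544.7687
  Σ                  4,772.7821    13,928.7821
Price P = Σ PV = 4,772.7821.
Macaulay duration = Σ(t·PV) / P = 13,928.7821 / 4,772.7821 = 2.91838 years.

2.918 years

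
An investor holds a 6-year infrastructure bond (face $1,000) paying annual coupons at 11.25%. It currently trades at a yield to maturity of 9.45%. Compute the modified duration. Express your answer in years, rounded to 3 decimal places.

Periodic yield y = 0.0945. First find Macaulay duration:
  t   CF        PV=CF/(1+0.0945)^t    t·PV
  1       112.50       102.7867       102.7867
  2       112.50        93.9120       187.8240
  3       112.50        85.8035       257.4106
  4       112.50        78.3952       313.5808
  5       112.50        71.6265       358.1325
  6     1,112.50       647.1507     3,882.9042
  Σ                  1,079.6746     5,102.6387
P = 1,079.6746; Macaulay duration = 5,102.6387 / 1,079.6746 = 4.72609 years.
Modified duration = D_Mac / (1 + y) = 4.72609 / 1.0945 = 4.31804 years.

4.318 years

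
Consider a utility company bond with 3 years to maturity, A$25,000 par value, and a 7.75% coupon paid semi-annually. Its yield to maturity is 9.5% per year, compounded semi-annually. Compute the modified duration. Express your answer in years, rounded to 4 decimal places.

2.6029 years

Periodic yield y = 0.0475. First find Macaulay duration:
  t   CF        PV=CF/(1+0.0475)^t    t·PV
  1       968.75       924.8210       924.8210
  2       968.75       882.8840     1,765.7680
  3       968.75       842.8487     2,528.5461
  4       968.75       804.6288     3,218.5153
  5       968.75       768.1421     3,840.7104
  6    25,968.75    19,657.4353   117,944.6120
  Σ                 23,880.7600   130,222.9728
P = 23,880.7600; Macaulay duration = 130,222.9728 / 23,880.7600 = 5.45305 half-year periods = 2.72652 years.
Modified duration = D_Mac / (1 + y) = 2.72652 / 1.0475 = 2.60289 years.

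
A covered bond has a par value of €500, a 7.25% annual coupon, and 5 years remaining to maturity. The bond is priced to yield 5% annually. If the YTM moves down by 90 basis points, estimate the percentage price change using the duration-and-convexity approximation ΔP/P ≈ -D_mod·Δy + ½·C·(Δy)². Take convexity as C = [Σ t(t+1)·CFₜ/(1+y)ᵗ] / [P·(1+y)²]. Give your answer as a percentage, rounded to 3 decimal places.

+3.864%

With y = 0.05:
  t   CF        PV=CF/(1+0.05)^t    t·PV        t(t+1)·PV
  1        36.25        34.5238        34.5238          69.0476
  2        36.25        32.8798        65.7596         197.2789
  3        36.25        31.3141        93.9423         375.7694
  4        36.25        29.8230       119.2919         596.4593
  5       536.25       420.1659     2,100.8295      12,604.9772
  Σ                    548.7066     2,414.3472      13,843.5324
P = 548.7066; D_Mac = 4.40007 yrs; D_mod = 4.19054 yrs; C = 22.88380.
Duration effect: -4.19054 × (-0.009) = +0.037715
Convexity effect: 0.5 × 22.88380 × (-0.009)² = +0.0009268
ΔP/P ≈ +0.037715 + 0.0009268 = +0.038642 = +3.8642%.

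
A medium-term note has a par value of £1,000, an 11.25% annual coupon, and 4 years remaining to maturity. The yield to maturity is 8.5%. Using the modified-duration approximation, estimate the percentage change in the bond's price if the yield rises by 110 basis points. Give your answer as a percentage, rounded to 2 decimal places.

-3.51%

Periodic yield y = 0.085. Modified duration first:
  t   CF        PV=CF/(1+0.085)^t    t·PV
  1       112.50       103.6866       103.6866
  2       112.50        95.5637       191.1274
  3       112.50        88.0772       264.2315
  4     1,112.50       802.7514     3,211.0056
  Σ                  1,090.0789     3,770.0511
P = 1,090.0789; D_Mac = 3.45851 yrs; D_mod = 3.45851/(1+0.085) = 3.18757 yrs.
ΔP/P ≈ -D_mod · Δy = -3.18757 × (+0.011) = -0.035063 = -3.5063%.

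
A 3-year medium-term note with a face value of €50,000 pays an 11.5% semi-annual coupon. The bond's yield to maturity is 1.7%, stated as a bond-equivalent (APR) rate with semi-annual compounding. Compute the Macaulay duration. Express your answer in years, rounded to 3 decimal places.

Periodic yield y = 0.0085. Discount each cash flow and weight by its period:
  t   CF        PV=CF/(1+0.0085)^t    t·PV
  1     2,875.00     2,850.7685     2,850.7685
  2     2,875.00     2,826.7412     5,653.4823
  3     2,875.00     2,802.9164     8,408.7491
  4     2,875.00     2,779.2924    11,117.1696
  5     2,875.00     2,755.8675    13,779.3376
  6    52,875.00    50,256.8154   301,540.8922
  Σ                 64,272.4013   343,350.3993
Price P = Σ PV = 64,272.4013.
Macaulay duration = Σ(t·PV) / P = 343,350.3993 / 64,272.4013 = 5.34211 half-year periods.
In years: 5.34211 / 2 = 2.67106 years.

2.671 years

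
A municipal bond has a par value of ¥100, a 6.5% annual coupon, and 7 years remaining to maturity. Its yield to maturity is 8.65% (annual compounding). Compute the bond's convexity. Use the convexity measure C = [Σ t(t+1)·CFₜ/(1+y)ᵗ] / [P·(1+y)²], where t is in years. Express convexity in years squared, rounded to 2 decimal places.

With y = 0.0865:
  t   CF        PV=CF/(1+0.0865)^t    t·PV        t(t+1)·PV
  1         6.50         5.9825         5.9825          11.9650
  2         6.50         5.5062        11.0124          33.0373
  3         6.50         5.0679        15.2036          60.8143
  4         6.50         4.6644        18.6575          93.2877
  5         6.50         4.2930        21.4652         128.7911
  6         6.50         3.9513        23.7075         165.9527
  7       106.50        59.5856       417.0994       3,336.7950
  Σ                     89.0509       513.1282       3,830.6431
P = 89.0509.
Convexity = Σ t(t+1)·PV / [P·(1+y)²] = 3,830.6431 / (89.0509 × 1.180482) = 36.43963.

36.44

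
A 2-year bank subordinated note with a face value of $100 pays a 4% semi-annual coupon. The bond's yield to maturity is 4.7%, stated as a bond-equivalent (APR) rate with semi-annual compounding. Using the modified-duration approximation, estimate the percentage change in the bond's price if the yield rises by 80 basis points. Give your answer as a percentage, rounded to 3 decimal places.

-1.518%

Periodic yield y = 0.0235. Modified duration first:
  t   CF        PV=CF/(1+0.0235)^t    t·PV
  1         2.00         1.9541         1.9541
  2         2.00         1.9092         3.8184
  3         2.00         1.8654         5.5961
  4       102.00        92.9499       371.7995
  Σ                     98.6785       383.1681
P = 98.6785; D_Mac = 3.88299 half-year periods = 1.94150 yrs; D_mod = 1.94150/(1+0.0235) = 1.89692 yrs.
ΔP/P ≈ -D_mod · Δy = -1.89692 × (+0.008) = -0.015175 = -1.5175%.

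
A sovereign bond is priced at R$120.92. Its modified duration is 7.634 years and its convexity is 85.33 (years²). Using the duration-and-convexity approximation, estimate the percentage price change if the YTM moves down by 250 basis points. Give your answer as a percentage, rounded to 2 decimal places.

Duration effect: -D_mod·Δy = -7.634 × (-0.025) = +0.190850
Convexity effect: ½·C·(Δy)² = 0.5 × 85.33 × (-0.025)² = +0.026665625
ΔP/P ≈ +0.190850 + 0.026665625 = +0.217515625
= +21.7515625%.

+21.75%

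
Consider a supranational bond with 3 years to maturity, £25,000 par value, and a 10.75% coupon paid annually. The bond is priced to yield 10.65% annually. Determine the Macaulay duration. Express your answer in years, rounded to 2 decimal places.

Periodic yield y = 0.1065. Discount each cash flow and weight by its year:
  t   CF        PV=CF/(1+0.1065)^t    t·PV
  1     2,687.50     2,428.8296     2,428.8296
  2     2,687.50     2,195.0562     4,390.1123
  3    27,687.50    20,437.5809    61,312.7427
  Σ                 25,061.4667    68,131.6846
Price P = Σ PV = 25,061.4667.
Macaulay duration = Σ(t·PV) / P = 68,131.6846 / 25,061.4667 = 2.71858 years.

2.72 years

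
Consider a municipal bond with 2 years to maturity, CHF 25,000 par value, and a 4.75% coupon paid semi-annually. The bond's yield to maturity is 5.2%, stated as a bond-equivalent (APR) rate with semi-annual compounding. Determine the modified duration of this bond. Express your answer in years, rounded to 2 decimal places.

1.88 years

Periodic yield y = 0.026. First find Macaulay duration:
  t   CF        PV=CF/(1+0.026)^t    t·PV
  1       593.75       578.7037       578.7037
  2       593.75       564.0387     1,128.0774
  3       593.75       549.7453     1,649.2360
  4    25,593.75    23,096.4100    92,385.6400
  Σ                 24,788.8977    95,741.6570
P = 24,788.8977; Macaulay duration = 95,741.6570 / 24,788.8977 = 3.86228 half-year periods = 1.93114 years.
Modified duration = D_Mac / (1 + y) = 1.93114 / 1.026 = 1.88220 years.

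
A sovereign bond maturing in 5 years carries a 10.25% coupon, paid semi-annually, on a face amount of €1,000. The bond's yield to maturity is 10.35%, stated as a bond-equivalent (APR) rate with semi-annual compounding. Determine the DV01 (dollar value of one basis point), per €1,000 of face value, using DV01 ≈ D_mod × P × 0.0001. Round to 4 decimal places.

€0.3819

Periodic yield y = 0.05175.
  t   CF        PV=CF/(1+0.05175)^t    t·PV
  1        51.25        48.7283        48.7283
  2        51.25        46.3307        92.6614
  3        51.25        44.0511       132.1532
  4        51.25        41.8836       167.5343
  5        51.25        39.8228       199.1138
  6        51.25        37.8633       227.1799
  7        51.25        36.0003       252.0022
  8        51.25        34.2290       273.8317
  9        51.25        32.5448       292.9029
  10    1,051.25       634.7180     6,347.1798
  Σ                    996.1717     8,033.2875
P = 996.1717; D_Mac = 8.06416 half-year periods = 4.03208 yrs; D_mod = 3.83369 yrs.
DV01 ≈ 3.83369 × 996.1717 × 0.0001 = 0.381901.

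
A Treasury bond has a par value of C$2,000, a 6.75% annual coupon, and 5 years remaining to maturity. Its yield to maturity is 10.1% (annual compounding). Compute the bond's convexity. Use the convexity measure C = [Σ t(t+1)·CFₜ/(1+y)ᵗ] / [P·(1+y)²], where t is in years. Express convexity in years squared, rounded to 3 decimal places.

20.571

With y = 0.101:
  t   CF        PV=CF/(1+0.101)^t    t·PV        t(t+1)·PV
  1       135.00       122.6158       122.6158         245.2316
  2       135.00       111.3677       222.7353         668.2060
  3       135.00       101.1514       303.4541       1,213.8166
  4       135.00        91.8723       367.4891       1,837.4456
  5     2,135.00     1,319.6577     6,598.2883      39,589.7299
  Σ                  1,746.6648     7,614.5827      43,554.4297
P = 1,746.6648.
Convexity = Σ t(t+1)·PV / [P·(1+y)²] = 43,554.4297 / (1,746.6648 × 1.212201) = 20.57066.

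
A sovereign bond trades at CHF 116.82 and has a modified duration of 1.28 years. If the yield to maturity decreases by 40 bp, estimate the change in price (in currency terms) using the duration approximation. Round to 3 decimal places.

+CHF 0.598

Duration approximation: ΔP/P ≈ -D_mod · Δy = -1.28 × (-0.004) = +0.005120.
ΔP ≈ 116.82 × (+0.005120) = +0.5981184.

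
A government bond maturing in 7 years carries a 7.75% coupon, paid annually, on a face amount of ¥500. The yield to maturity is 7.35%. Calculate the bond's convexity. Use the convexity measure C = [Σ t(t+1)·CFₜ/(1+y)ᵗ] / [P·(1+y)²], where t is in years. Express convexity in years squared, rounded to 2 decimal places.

36.49

With y = 0.0735:
  t   CF        PV=CF/(1+0.0735)^t    t·PV        t(t+1)·PV
  1        38.75        36.0969        36.0969          72.1938
  2        38.75        33.6254        67.2508         201.7525
  3        38.75        31.3232        93.9695         375.8779
  4        38.75        29.1785       116.7141         583.5707
  5        38.75        27.1808       135.9038         815.4226
  6        38.75        25.3198       151.9185       1,063.4295
  7       538.75       327.9238     2,295.4666      18,363.7330
  Σ                    510.6483     2,897.3202      21,475.9799
P = 510.6483.
Convexity = Σ t(t+1)·PV / [P·(1+y)²] = 21,475.9799 / (510.6483 × 1.152402) = 36.49447.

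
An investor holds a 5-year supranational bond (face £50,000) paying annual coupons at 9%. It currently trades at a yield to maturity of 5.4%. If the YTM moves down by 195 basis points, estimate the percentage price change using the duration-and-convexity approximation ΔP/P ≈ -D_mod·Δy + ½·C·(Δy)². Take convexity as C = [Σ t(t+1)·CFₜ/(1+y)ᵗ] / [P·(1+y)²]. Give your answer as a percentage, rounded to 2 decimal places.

With y = 0.054:
  t   CF        PV=CF/(1+0.054)^t    t·PV        t(t+1)·PV
  1     4,500.00     4,269.4497     4,269.4497       8,538.8994
  2     4,500.00     4,050.7113     8,101.4226      24,304.2678
  3     4,500.00     3,843.1796    11,529.5388      46,118.1553
  4     4,500.00     3,646.2805    14,585.1218      72,925.6092
  5    54,500.00    41,898.0150   209,490.0750   1,256,940.4500
  Σ                 57,707.6361   247,975.6080   1,408,827.3817
P = 57,707.6361; D_Mac = 4.29710 yrs; D_mod = 4.07695 yrs; C = 21.97573.
Duration effect: -4.07695 × (-0.0195) = +0.079500
Convexity effect: 0.5 × 21.97573 × (-0.0195)² = +0.0041781
ΔP/P ≈ +0.079500 + 0.0041781 = +0.083679 = +8.3679%.

+8.37%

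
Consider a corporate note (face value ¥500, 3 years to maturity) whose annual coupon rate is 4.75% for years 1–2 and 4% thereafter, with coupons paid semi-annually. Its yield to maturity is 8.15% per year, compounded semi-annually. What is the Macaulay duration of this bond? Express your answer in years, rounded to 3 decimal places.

Periodic yield y = 0.04075. Discount each cash flow and weight by its period:
  t   CF        PV=CF/(1+0.04075)^t    t·PV
  1       11.875        11.4100        11.4100
  2       11.875        10.9633        21.9266
  3       11.875        10.5340        31.6021
  4       11.875        10.1216        40.4863
  5       10.000         8.1897        40.9485
  6      510.000       401.3208     2,407.9247
  Σ                    452.5394     2,554.2982
Price P = Σ PV = 452.5394.
Macaulay duration = Σ(t·PV) / P = 2,554.2982 / 452.5394 = 5.64437 half-year periods.
In years: 5.64437 / 2 = 2.82218 years.

2.822 years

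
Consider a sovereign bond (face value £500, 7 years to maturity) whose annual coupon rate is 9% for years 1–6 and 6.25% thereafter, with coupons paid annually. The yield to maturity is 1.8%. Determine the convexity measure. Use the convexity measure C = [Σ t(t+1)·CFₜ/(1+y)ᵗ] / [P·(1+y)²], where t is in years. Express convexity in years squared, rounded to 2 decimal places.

41.25

With y = 0.018:
  t   CF        PV=CF/(1+0.018)^t    t·PV        t(t+1)·PV
  1        45.00        44.2043        44.2043          88.4086
  2        45.00        43.4227        86.8454         260.5363
  3        45.00        42.6549       127.9648         511.8591
  4        45.00        41.9007       167.6028         838.0142
  5        45.00        41.1598       205.7992       1,234.7950
  6        45.00        40.4321       242.5923       1,698.1464
  7       531.25       468.8830     3,282.1811      26,257.4486
  Σ                    722.6576     4,157.1900      30,889.2083
P = 722.6576.
Convexity = Σ t(t+1)·PV / [P·(1+y)²] = 30,889.2083 / (722.6576 × 1.036324) = 41.24570.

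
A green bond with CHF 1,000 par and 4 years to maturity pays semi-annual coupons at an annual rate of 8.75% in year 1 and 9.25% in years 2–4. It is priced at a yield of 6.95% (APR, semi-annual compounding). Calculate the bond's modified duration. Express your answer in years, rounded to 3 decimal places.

Periodic yield y = 0.03475. First find Macaulay duration:
  t   CF        PV=CF/(1+0.03475)^t    t·PV
  1        43.75        42.2807        42.2807
  2        43.75        40.8608        81.7217
  3        46.25        41.7451       125.2353
  4        46.25        40.3432       161.3727
  5        46.25        38.9883       194.9416
  6        46.25        37.6790       226.0739
  7        46.25        36.4136       254.8952
  8     1,046.25       796.0713     6,368.5707
  Σ                  1,074.3821     7,455.0918
P = 1,074.3821; Macaulay duration = 7,455.0918 / 1,074.3821 = 6.93896 half-year periods = 3.46948 years.
Modified duration = D_Mac / (1 + y) = 3.46948 / 1.03475 = 3.35296 years.

3.353 years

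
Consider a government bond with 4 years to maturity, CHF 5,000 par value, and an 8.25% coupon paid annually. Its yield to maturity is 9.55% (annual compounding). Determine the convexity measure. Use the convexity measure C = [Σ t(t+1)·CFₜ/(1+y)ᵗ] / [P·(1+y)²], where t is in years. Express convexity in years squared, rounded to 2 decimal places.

14.21

With y = 0.0955:
  t   CF        PV=CF/(1+0.0955)^t    t·PV        t(t+1)·PV
  1       412.50       376.5404       376.5404         753.0808
  2       412.50       343.7156       687.4311       2,062.2933
  3       412.50       313.7522       941.2567       3,765.0266
  4     5,412.50     3,757.9274    15,031.7095      75,158.5473
  Σ                  4,791.9355    17,036.9376      81,738.9481
P = 4,791.9355.
Convexity = Σ t(t+1)·PV / [P·(1+y)²] = 81,738.9481 / (4,791.9355 × 1.200120) = 14.21325.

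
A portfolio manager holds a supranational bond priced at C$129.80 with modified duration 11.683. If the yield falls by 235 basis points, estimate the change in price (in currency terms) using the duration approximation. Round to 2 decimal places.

Duration approximation: ΔP/P ≈ -D_mod · Δy = -11.683 × (-0.0235) = +0.2745505.
ΔP ≈ 129.80 × (+0.2745505) = +35.6366549.

+C$35.64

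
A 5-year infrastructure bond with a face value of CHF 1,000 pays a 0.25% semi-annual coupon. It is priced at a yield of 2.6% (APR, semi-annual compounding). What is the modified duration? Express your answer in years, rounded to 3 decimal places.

4.906 years

Periodic yield y = 0.013. First find Macaulay duration:
  t   CF        PV=CF/(1+0.013)^t    t·PV
  1         1.25         1.2340         1.2340
  2         1.25         1.2181         2.4362
  3         1.25         1.2025         3.6075
  4         1.25         1.1871         4.7482
  5         1.25         1.1718         5.8591
  6         1.25         1.1568         6.9407
  7         1.25         1.1419         7.9936
  8         1.25         1.1273         9.0183
  9         1.25         1.1128        10.0154
  10    1,001.25       879.9299     8,799.2990
  Σ                    890.4822     8,851.1520
P = 890.4822; Macaulay duration = 8,851.1520 / 890.4822 = 9.93973 half-year periods = 4.96986 years.
Modified duration = D_Mac / (1 + y) = 4.96986 / 1.013 = 4.90609 years.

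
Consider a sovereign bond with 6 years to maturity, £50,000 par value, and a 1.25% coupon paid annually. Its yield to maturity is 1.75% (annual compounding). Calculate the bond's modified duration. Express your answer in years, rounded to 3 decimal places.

Periodic yield y = 0.0175. First find Macaulay duration:
  t   CF        PV=CF/(1+0.0175)^t    t·PV
  1       625.00       614.2506       614.2506
  2       625.00       603.6861     1,207.3722
  3       625.00       593.3033     1,779.9099
  4       625.00       583.0991     2,332.3963
  5       625.00       573.0703     2,865.3517
  6    50,625.00    45,620.3412   273,722.0470
  Σ                 48,587.7506   282,521.3277
P = 48,587.7506; Macaulay duration = 282,521.3277 / 48,587.7506 = 5.81466 years.
Modified duration = D_Mac / (1 + y) = 5.81466 / 1.0175 = 5.71466 years.

5.715 years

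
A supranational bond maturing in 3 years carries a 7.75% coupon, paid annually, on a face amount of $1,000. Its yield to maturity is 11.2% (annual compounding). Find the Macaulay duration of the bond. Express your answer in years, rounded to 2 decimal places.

Periodic yield y = 0.112. Discount each cash flow and weight by its year:
  t   CF        PV=CF/(1+0.112)^t    t·PV
  1        77.50        69.6942        69.6942
  2        77.50        62.6747       125.3494
  3     1,077.50       783.6153     2,350.8460
  Σ                    915.9842     2,545.8896
Price P = Σ PV = 915.9842.
Macaulay duration = Σ(t·PV) / P = 2,545.8896 / 915.9842 = 2.77940 years.

2.78 years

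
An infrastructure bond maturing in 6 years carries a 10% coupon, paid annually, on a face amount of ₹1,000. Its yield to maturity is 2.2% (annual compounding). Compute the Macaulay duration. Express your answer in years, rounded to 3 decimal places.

5.005 years

Periodic yield y = 0.022. Discount each cash flow and weight by its year:
  t   CF        PV=CF/(1+0.022)^t    t·PV
  1       100.00        97.8474        97.8474
  2       100.00        95.7411       191.4821
  3       100.00        93.6801       281.0403
  4       100.00        91.6635       366.6540
  5       100.00        89.6903       448.4515
  6     1,100.00       965.3556     5,792.1335
  Σ                  1,433.9779     7,177.6087
Price P = Σ PV = 1,433.9779.
Macaulay duration = Σ(t·PV) / P = 7,177.6087 / 1,433.9779 = 5.00538 years.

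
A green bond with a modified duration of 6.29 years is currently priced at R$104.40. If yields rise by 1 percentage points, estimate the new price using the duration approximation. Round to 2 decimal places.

Duration approximation: ΔP/P ≈ -D_mod · Δy = -6.29 × (+0.01) = -0.062900.
New price ≈ 104.40 × (1 - 0.062900) = 97.83324.

R$97.83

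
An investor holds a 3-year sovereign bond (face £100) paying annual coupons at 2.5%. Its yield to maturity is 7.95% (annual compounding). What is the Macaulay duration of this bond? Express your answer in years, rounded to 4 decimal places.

2.9211 years

Periodic yield y = 0.0795. Discount each cash flow and weight by its year:
  t   CF        PV=CF/(1+0.0795)^t    t·PV
  1         2.50         2.3159         2.3159
  2         2.50         2.1453         4.2907
  3       102.50        81.4809       244.4428
  Σ                     85.9421       251.0493
Price P = Σ PV = 85.9421.
Macaulay duration = Σ(t·PV) / P = 251.0493 / 85.9421 = 2.92114 years.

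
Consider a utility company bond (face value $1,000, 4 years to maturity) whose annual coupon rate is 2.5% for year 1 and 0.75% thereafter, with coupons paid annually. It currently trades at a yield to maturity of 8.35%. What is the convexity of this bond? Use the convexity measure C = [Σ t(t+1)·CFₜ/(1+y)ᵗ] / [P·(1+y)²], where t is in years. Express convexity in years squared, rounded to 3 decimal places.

16.423

With y = 0.0835:
  t   CF        PV=CF/(1+0.0835)^t    t·PV        t(t+1)·PV
  1        25.00        23.0734        23.0734          46.1467
  2         7.50         6.3886        12.7771          38.3314
  3         7.50         5.8962        17.6887          70.7548
  4     1,007.50       731.0202     2,924.0809      14,620.4045
  Σ                    766.3784     2,977.6201      14,775.6374
P = 766.3784.
Convexity = Σ t(t+1)·PV / [P·(1+y)²] = 14,775.6374 / (766.3784 × 1.173972) = 16.42272.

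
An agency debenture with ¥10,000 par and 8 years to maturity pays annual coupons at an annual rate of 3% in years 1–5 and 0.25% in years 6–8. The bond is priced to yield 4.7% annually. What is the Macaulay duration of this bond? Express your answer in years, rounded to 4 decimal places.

Periodic yield y = 0.047. Discount each cash flow and weight by its year:
  t   CF        PV=CF/(1+0.047)^t    t·PV
  1       300.00       286.5330       286.5330
  2       300.00       273.6704       547.3409
  3       300.00       261.3853       784.1560
  4       300.00       249.6517       998.6068
  5       300.00       238.4448     1,192.2240
  6        25.00        18.9784       113.8705
  7        25.00        18.1265       126.8853
  8    10,025.00     6,942.4207    55,539.3656
  Σ                  8,289.2108    59,588.9820
Price P = Σ PV = 8,289.2108.
Macaulay duration = Σ(t·PV) / P = 59,588.9820 / 8,289.2108 = 7.18874 years.

7.1887 years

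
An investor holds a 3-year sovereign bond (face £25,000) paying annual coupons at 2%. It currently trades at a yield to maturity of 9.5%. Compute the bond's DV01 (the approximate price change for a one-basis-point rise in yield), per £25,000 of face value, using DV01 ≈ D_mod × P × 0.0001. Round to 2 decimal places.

£5.44

Periodic yield y = 0.095.
  t   CF        PV=CF/(1+0.095)^t    t·PV
  1       500.00       456.6210       456.6210
  2       500.00       417.0055       834.0110
  3    25,500.00    19,422.1732    58,266.5196
  Σ                 20,295.7997    59,557.1516
P = 20,295.7997; D_Mac = 2.93446 yrs; D_mod = 2.67987 yrs.
DV01 ≈ 2.67987 × 20,295.7997 × 0.0001 = 5.439009.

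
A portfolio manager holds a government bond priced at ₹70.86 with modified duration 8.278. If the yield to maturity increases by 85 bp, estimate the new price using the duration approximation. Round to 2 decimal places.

Duration approximation: ΔP/P ≈ -D_mod · Δy = -8.278 × (+0.0085) = -0.070363.
New price ≈ 70.86 × (1 - 0.070363) = 65.87407782.

₹65.87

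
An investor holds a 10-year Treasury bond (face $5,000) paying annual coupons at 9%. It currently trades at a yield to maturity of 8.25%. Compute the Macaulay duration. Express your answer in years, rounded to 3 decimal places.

Periodic yield y = 0.0825. Discount each cash flow and weight by its year:
  t   CF        PV=CF/(1+0.0825)^t    t·PV
  1       450.00       415.7044       415.7044
  2       450.00       384.0225       768.0451
  3       450.00       354.7552     1,064.2657
  4       450.00       327.7185     1,310.8738
  5       450.00       302.7422     1,513.7111
  6       450.00       279.6695     1,678.0169
  7       450.00       258.3552     1,808.4863
  8       450.00       238.6653     1,909.3224
  9       450.00       220.4760     1,984.2842
  10    5,450.00     2,466.7064    24,667.0635
  Σ                  5,248.8152    37,119.7733
Price P = Σ PV = 5,248.8152.
Macaulay duration = Σ(t·PV) / P = 37,119.7733 / 5,248.8152 = 7.07203 years.

7.072 years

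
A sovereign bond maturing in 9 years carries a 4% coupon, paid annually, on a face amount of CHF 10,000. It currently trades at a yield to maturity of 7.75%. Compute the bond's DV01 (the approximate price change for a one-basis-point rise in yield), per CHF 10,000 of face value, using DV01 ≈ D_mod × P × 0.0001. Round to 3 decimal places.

Periodic yield y = 0.0775.
  t   CF        PV=CF/(1+0.0775)^t    t·PV
  1       400.00       371.2297       371.2297
  2       400.00       344.5287       689.0574
  3       400.00       319.7482       959.2447
  4       400.00       296.7501     1,187.0004
  5       400.00       275.4061     1,377.0306
  6       400.00       255.5973     1,533.5840
  7       400.00       237.2133     1,660.4931
  8       400.00       220.1516     1,761.2125
  9    10,400.00     5,312.2417    47,810.1756
  Σ                  7,632.8668    57,349.0281
P = 7,632.8668; D_Mac = 7.51343 yrs; D_mod = 6.97302 yrs.
DV01 ≈ 6.97302 × 7,632.8668 × 0.0001 = 5.322416.

CHF 5.322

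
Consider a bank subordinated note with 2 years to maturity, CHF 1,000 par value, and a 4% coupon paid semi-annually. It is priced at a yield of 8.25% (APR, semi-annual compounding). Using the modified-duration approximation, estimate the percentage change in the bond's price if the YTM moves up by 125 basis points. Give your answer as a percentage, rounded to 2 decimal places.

-2.33%

Periodic yield y = 0.04125. Modified duration first:
  t   CF        PV=CF/(1+0.04125)^t    t·PV
  1        20.00        19.2077        19.2077
  2        20.00        18.4468        36.8935
  3        20.00        17.7160        53.1479
  4     1,020.00       867.7210     3,470.8840
  Σ                    923.0914     3,580.1332
P = 923.0914; D_Mac = 3.87842 half-year periods = 1.93921 yrs; D_mod = 1.93921/(1+0.04125) = 1.86238 yrs.
ΔP/P ≈ -D_mod · Δy = -1.86238 × (+0.0125) = -0.023280 = -2.3280%.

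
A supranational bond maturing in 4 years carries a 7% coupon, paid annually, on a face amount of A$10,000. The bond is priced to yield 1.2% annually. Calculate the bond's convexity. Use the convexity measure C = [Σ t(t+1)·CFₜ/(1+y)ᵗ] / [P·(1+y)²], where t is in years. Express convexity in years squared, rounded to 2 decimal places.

With y = 0.012:
  t   CF        PV=CF/(1+0.012)^t    t·PV        t(t+1)·PV
  1       700.00       691.6996       691.6996       1,383.3992
  2       700.00       683.4976     1,366.9953       4,100.9858
  3       700.00       675.3929     2,026.1788       8,104.7150
  4    10,700.00    10,201.4458    40,805.7833     204,028.9165
  Σ                 12,252.0360    44,890.6569     217,618.0166
P = 12,252.0360.
Convexity = Σ t(t+1)·PV / [P·(1+y)²] = 217,618.0166 / (12,252.0360 × 1.024144) = 17.34305.

17.34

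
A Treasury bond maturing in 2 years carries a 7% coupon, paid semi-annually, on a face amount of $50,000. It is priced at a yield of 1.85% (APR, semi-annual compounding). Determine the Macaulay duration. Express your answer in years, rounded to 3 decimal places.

1.906 years

Periodic yield y = 0.00925. Discount each cash flow and weight by its period:
  t   CF        PV=CF/(1+0.00925)^t    t·PV
  1     1,750.00     1,733.9609     1,733.9609
  2     1,750.00     1,718.0687     3,436.1375
  3     1,750.00     1,702.3222     5,106.9667
  4    51,750.00    49,878.7225   199,514.8900
  Σ                 55,033.0743   209,791.9551
Price P = Σ PV = 55,033.0743.
Macaulay duration = Σ(t·PV) / P = 209,791.9551 / 55,033.0743 = 3.81211 half-year periods.
In years: 3.81211 / 2 = 1.90605 years.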